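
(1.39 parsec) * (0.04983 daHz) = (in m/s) 1 parsec = 3.0856776e+16 m, so 1.39 parsec = 1.39 * 3.0856776e+16 = 4.2890918e+16 m. 1 daHz = 10 Hz, so 0.04983 daHz = 0.04983 * 10 = 0.4983 Hz. Combine: 4.2890918e+16 m * 0.4983 Hz = 2.1372545e+16 m/s. Result: 2.1372545e+16 m/s ≈ 2.137e+16 m/s (4 s.f.). Final answer: 2.137e+16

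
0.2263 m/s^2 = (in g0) 1 g0 = 9.80665 m/s^2, so 0.2263 m/s^2 = 0.2263 / 9.80665 = 0.023076178 g0 ≈ 0.02308 g0 (4 s.f.). Final answer: 0.02308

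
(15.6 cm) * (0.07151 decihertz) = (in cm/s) 0.1116. Check: 1 cm = 0.01 m, so 15.6 cm = 15.6 * 0.01 = 0.156 m. 1 decihertz = 0.1 Hz, so 0.07151 decihertz = 0.07151 * 0.1 = 0.007151 Hz. Combine: 0.156 m * 0.007151 Hz = 0.001115556 m/s. 1 cm/s = 0.01 m/s, so 0.001115556 m/s = 0.001115556 / 0.01 = 0.1115556 cm/s ≈ 0.1116 cm/s (4 s.f.).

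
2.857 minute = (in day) 0.001984. Check: 1 minute = 60 s, so 2.857 minute = 2.857 * 60 = 171.42 s. 1 day = 86400 s, so 171.42 s = 171.42 / 86400 = 0.0019840278 day ≈ 0.001984 day (4 s.f.).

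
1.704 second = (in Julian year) 1.704 second = 1.704 s. 1 Julian year = 31557600 s, so 1.704 s = 1.704 / 31557600 = 5.3996502e-08 Julian year ≈ 5.4e-08 Julian year (4 s.f.). Final answer: 5.4e-08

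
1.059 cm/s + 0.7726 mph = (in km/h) 1.282. Check: 1 cm/s = 0.01 m/s, so 1.059 cm/s = 1.059 * 0.01 = 0.01059 m/s. 1 mph = 0.44704 m/s, so 0.7726 mph = 0.7726 * 0.44704 = 0.3453831 m/s. Sum: 0.01059 + 0.3453831 = 0.3559731 m/s. 1 km/h = 0.27777778 m/s, so 0.3559731 m/s = 0.3559731 / 0.27777778 = 1.2815032 km/h ≈ 1.282 km/h (4 s.f.).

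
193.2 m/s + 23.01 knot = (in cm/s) 193.2 m/s is already in m/s. 1 knot = 0.51444444 m/s, so 23.01 knot = 23.01 * 0.51444444 = 11.837367 m/s. Sum: 193.2 + 11.837367 = 205.03737 m/s. 1 cm/s = 0.01 m/s, so 205.03737 m/s = 205.03737 / 0.01 = 20503.737 cm/s ≈ 2.05e+04 cm/s (4 s.f.). Final answer: 2.05e+04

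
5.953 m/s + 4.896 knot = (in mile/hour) 5.953 m/s is already in m/s. 1 knot = 0.51444444 m/s, so 4.896 knot = 4.896 * 0.51444444 = 2.51872 m/s. Sum: 5.953 + 2.51872 = 8.47172 m/s. 1 mile/hour = 0.44704 m/s, so 8.47172 m/s = 8.47172 / 0.44704 = 18.950698 mile/hour ≈ 18.95 mile/hour (4 s.f.). Final answer: 18.95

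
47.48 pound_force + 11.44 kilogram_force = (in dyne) 1 pound_force = 4.4482216 N, so 47.48 pound_force = 47.48 * 4.4482216 = 211.20156 N. 1 kilogram_force = 9.80665 N, so 11.44 kilogram_force = 11.44 * 9.80665 = 112.18808 N. Sum: 211.20156 + 112.18808 = 323.38964 N. 1 dyne = 1e-05 N, so 323.38964 N = 323.38964 / 1e-05 = 32338964 dyne ≈ 3.234e+07 dyne (4 s.f.). Final answer: 3.234e+07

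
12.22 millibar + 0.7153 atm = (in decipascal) 7.37e+05. Check: 1 millibar = 100 Pa, so 12.22 millibar = 12.22 * 100 = 1222 Pa. 1 atm = 101325 Pa, so 0.7153 atm = 0.7153 * 101325 = 72477.773 Pa. Sum: 1222 + 72477.773 = 73699.773 Pa. 1 decipascal = 0.1 Pa, so 73699.773 Pa = 73699.773 / 0.1 = 736997.72 decipascal ≈ 7.37e+05 decipascal (4 s.f.).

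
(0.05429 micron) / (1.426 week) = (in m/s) 1 micron = 1e-06 m, so 0.05429 micron = 0.05429 * 1e-06 = 5.429e-08 m. 1 week = 604800 s, so 1.426 week = 1.426 * 604800 = 862444.8 s. Combine: 5.429e-08 m / 862444.8 s = 6.2948956e-14 m/s. Result: 6.2948956e-14 m/s ≈ 6.295e-14 m/s (4 s.f.). Final answer: 6.295e-14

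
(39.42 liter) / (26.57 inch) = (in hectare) 5.841e-06. Check: 1 liter = 0.001 m^3, so 39.42 liter = 39.42 * 0.001 = 0.03942 m^3. 1 inch = 0.0254 m, so 26.57 inch = 26.57 * 0.0254 = 0.674878 m. Combine: 0.03942 m^3 / 0.674878 m = 0.058410557 m^2. 1 hectare = 10000 m^2, so 0.058410557 m^2 = 0.058410557 / 10000 = 5.8410557e-06 hectare ≈ 5.841e-06 hectare (4 s.f.).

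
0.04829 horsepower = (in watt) 36.01. Check: 1 horsepower = 745.69987 W, so 0.04829 horsepower = 0.04829 * 745.69987 = 36.009847 W. 36.009847 W = 36.009847 watt ≈ 36.01 watt (4 s.f.).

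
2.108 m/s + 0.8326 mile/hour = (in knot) 4.821. Check: 2.108 m/s is already in m/s. 1 mile/hour = 0.44704 m/s, so 0.8326 mile/hour = 0.8326 * 0.44704 = 0.3722055 m/s. Sum: 2.108 + 0.3722055 = 2.4802055 m/s. 1 knot = 0.51444444 m/s, so 2.4802055 m/s = 2.4802055 / 0.51444444 = 4.8211338 knot ≈ 4.821 knot (4 s.f.).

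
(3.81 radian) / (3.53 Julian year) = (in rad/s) 3.42e-08. Check: 3.81 radian = 3.81 rad. 1 Julian year = 31557600 s, so 3.53 Julian year = 3.53 * 31557600 = 1.1139833e+08 s. Combine: 3.81 rad / 1.1139833e+08 s = 3.4201591e-08 rad/s. Result: 3.4201591e-08 rad/s ≈ 3.42e-08 rad/s (4 s.f.).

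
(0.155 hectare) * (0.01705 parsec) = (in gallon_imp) 1.794e+20. Check: 1 hectare = 10000 m^2, so 0.155 hectare = 0.155 * 10000 = 1550 m^2. 1 parsec = 3.0856776e+16 m, so 0.01705 parsec = 0.01705 * 3.0856776e+16 = 5.2610803e+14 m. Combine: 1550 m^2 * 5.2610803e+14 m = 8.1546744e+17 m^3. 1 gallon_imp = 0.00454609 m^3, so 8.1546744e+17 m^3 = 8.1546744e+17 / 0.00454609 = 1.7937776e+20 gallon_imp ≈ 1.794e+20 gallon_imp (4 s.f.).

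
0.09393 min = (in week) 1 min = 60 s, so 0.09393 min = 0.09393 * 60 = 5.6358 s. 1 week = 604800 s, so 5.6358 s = 5.6358 / 604800 = 9.3184524e-06 week ≈ 9.318e-06 week (4 s.f.). Final answer: 9.318e-06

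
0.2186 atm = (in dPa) 1 atm = 101325 Pa, so 0.2186 atm = 0.2186 * 101325 = 22149.645 Pa. 1 dPa = 0.1 Pa, so 22149.645 Pa = 22149.645 / 0.1 = 221496.45 dPa ≈ 2.215e+05 dPa (4 s.f.). Final answer: 2.215e+05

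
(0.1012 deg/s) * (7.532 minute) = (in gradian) 50.82. Check: 1 deg/s = 0.017453293 rad/s, so 0.1012 deg/s = 0.1012 * 0.017453293 = 0.0017662732 rad/s. 1 minute = 60 s, so 7.532 minute = 7.532 * 60 = 451.92 s. Combine: 0.0017662732 rad/s * 451.92 s = 0.79821419 rad. 1 gradian = 0.015707963 rad, so 0.79821419 rad = 0.79821419 / 0.015707963 = 50.815893 gradian ≈ 50.82 gradian (4 s.f.).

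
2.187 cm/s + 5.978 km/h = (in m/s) 1.682. Check: 1 cm/s = 0.01 m/s, so 2.187 cm/s = 2.187 * 0.01 = 0.02187 m/s. 1 km/h = 0.27777778 m/s, so 5.978 km/h = 5.978 * 0.27777778 = 1.6605556 m/s. Sum: 0.02187 + 1.6605556 = 1.6824256 m/s. Result: 1.6824256 m/s ≈ 1.682 m/s (4 s.f.).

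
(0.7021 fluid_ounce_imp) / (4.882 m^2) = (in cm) 0.0004086. Check: 1 fluid_ounce_imp = 2.8413063e-05 m^3, so 0.7021 fluid_ounce_imp = 0.7021 * 2.8413063e-05 = 1.9948811e-05 m^3. 4.882 m^2 is already in m^2. Combine: 1.9948811e-05 m^3 / 4.882 m^2 = 4.0861965e-06 m. 1 cm = 0.01 m, so 4.0861965e-06 m = 4.0861965e-06 / 0.01 = 0.00040861965 cm ≈ 0.0004086 cm (4 s.f.).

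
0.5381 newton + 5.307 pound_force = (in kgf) 0.5381 newton = 0.5381 N. 1 pound_force = 4.4482216 N, so 5.307 pound_force = 5.307 * 4.4482216 = 23.606712 N. Sum: 0.5381 + 23.606712 = 24.144812 N. 1 kgf = 9.80665 N, so 24.144812 N = 24.144812 / 9.80665 = 2.4620856 kgf ≈ 2.462 kgf (4 s.f.). Final answer: 2.462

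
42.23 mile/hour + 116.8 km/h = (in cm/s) 1 mile/hour = 0.44704 m/s, so 42.23 mile/hour = 42.23 * 0.44704 = 18.878499 m/s. 1 km/h = 0.27777778 m/s, so 116.8 km/h = 116.8 * 0.27777778 = 32.444444 m/s. Sum: 18.878499 + 32.444444 = 51.322944 m/s. 1 cm/s = 0.01 m/s, so 51.322944 m/s = 51.322944 / 0.01 = 5132.2944 cm/s ≈ 5132 cm/s (4 s.f.). Final answer: 5132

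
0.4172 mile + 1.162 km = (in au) 1.226e-08. Check: 1 mile = 1609.344 m, so 0.4172 mile = 0.4172 * 1609.344 = 671.41832 m. 1 km = 1000 m, so 1.162 km = 1.162 * 1000 = 1162 m. Sum: 671.41832 + 1162 = 1833.4183 m. 1 au = 1.4959787e+11 m, so 1833.4183 m = 1833.4183 / 1.4959787e+11 = 1.2255644e-08 au ≈ 1.226e-08 au (4 s.f.).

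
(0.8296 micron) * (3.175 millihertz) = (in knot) 5.12e-09. Check: 1 micron = 1e-06 m, so 0.8296 micron = 0.8296 * 1e-06 = 8.296e-07 m. 1 millihertz = 0.001 Hz, so 3.175 millihertz = 3.175 * 0.001 = 0.003175 Hz. Combine: 8.296e-07 m * 0.003175 Hz = 2.63398e-09 m/s. 1 knot = 0.51444444 m/s, so 2.63398e-09 m/s = 2.63398e-09 / 0.51444444 = 5.1200475e-09 knot ≈ 5.12e-09 knot (4 s.f.).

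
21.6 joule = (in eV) 21.6 joule = 21.6 J. 1 eV = 1.6021766e-19 J, so 21.6 J = 21.6 / 1.6021766e-19 = 1.348166e+20 eV ≈ 1.348e+20 eV (4 s.f.). Final answer: 1.348e+20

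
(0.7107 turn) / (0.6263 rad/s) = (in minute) 1 turn = 6.2831853 rad, so 0.7107 turn = 0.7107 * 6.2831853 = 4.4654598 rad. 0.6263 rad/s is already in rad/s. Combine: 4.4654598 rad / 0.6263 rad/s = 7.1299055 s. 1 minute = 60 s, so 7.1299055 s = 7.1299055 / 60 = 0.11883176 minute ≈ 0.1188 minute (4 s.f.). Final answer: 0.1188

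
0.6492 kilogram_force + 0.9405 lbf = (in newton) 1 kilogram_force = 9.80665 N, so 0.6492 kilogram_force = 0.6492 * 9.80665 = 6.3664772 N. 1 lbf = 4.4482216 N, so 0.9405 lbf = 0.9405 * 4.4482216 = 4.1835524 N. Sum: 6.3664772 + 4.1835524 = 10.55003 N. 10.55003 N = 10.55003 newton ≈ 10.55 newton (4 s.f.). Final answer: 10.55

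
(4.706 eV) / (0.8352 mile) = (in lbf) 1 eV = 1.6021766e-19 J, so 4.706 eV = 4.706 * 1.6021766e-19 = 7.5398432e-19 J. 1 mile = 1609.344 m, so 0.8352 mile = 0.8352 * 1609.344 = 1344.1241 m. Combine: 7.5398432e-19 J / 1344.1241 m = 5.6094844e-22 N. 1 lbf = 4.4482216 N, so 5.6094844e-22 N = 5.6094844e-22 / 4.4482216 = 1.2610623e-22 lbf ≈ 1.261e-22 lbf (4 s.f.). Final answer: 1.261e-22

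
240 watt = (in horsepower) 0.3218. Check: 240 watt = 240 W. 1 horsepower = 745.69987 W, so 240 W = 240 / 745.69987 = 0.3218453 horsepower ≈ 0.3218 horsepower (4 s.f.).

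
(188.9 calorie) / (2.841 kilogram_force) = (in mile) 1 calorie = 4.184 J, so 188.9 calorie = 188.9 * 4.184 = 790.3576 J. 1 kilogram_force = 9.80665 N, so 2.841 kilogram_force = 2.841 * 9.80665 = 27.860693 N. Combine: 790.3576 J / 27.860693 N = 28.368196 m. 1 mile = 1609.344 m, so 28.368196 m = 28.368196 / 1609.344 = 0.01762718 mile ≈ 0.01763 mile (4 s.f.). Final answer: 0.01763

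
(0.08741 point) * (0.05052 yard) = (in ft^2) 1.533e-05. Check: 1 point = 0.00035277778 m, so 0.08741 point = 0.08741 * 0.00035277778 = 3.0836306e-05 m. 1 yard = 0.9144 m, so 0.05052 yard = 0.05052 * 0.9144 = 0.046195488 m. Combine: 3.0836306e-05 m * 0.046195488 m = 1.4244982e-06 m^2. 1 ft^2 = 0.09290304 m^2, so 1.4244982e-06 m^2 = 1.4244982e-06 / 0.09290304 = 1.5333171e-05 ft^2 ≈ 1.533e-05 ft^2 (4 s.f.).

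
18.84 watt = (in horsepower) 18.84 watt = 18.84 W. 1 horsepower = 745.69987 W, so 18.84 W = 18.84 / 745.69987 = 0.025264856 horsepower ≈ 0.02526 horsepower (4 s.f.). Final answer: 0.02526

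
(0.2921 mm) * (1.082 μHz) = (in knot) 6.144e-10. Check: 1 mm = 0.001 m, so 0.2921 mm = 0.2921 * 0.001 = 0.0002921 m. 1 μHz = 1e-06 Hz, so 1.082 μHz = 1.082 * 1e-06 = 1.082e-06 Hz. Combine: 0.0002921 m * 1.082e-06 Hz = 3.160522e-10 m/s. 1 knot = 0.51444444 m/s, so 3.160522e-10 m/s = 3.160522e-10 / 0.51444444 = 6.1435633e-10 knot ≈ 6.144e-10 knot (4 s.f.).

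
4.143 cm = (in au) 1 cm = 0.01 m, so 4.143 cm = 4.143 * 0.01 = 0.04143 m. 1 au = 1.4959787e+11 m, so 0.04143 m = 0.04143 / 1.4959787e+11 = 2.7694244e-13 au ≈ 2.769e-13 au (4 s.f.). Final answer: 2.769e-13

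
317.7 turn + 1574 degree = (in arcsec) 4.174e+08. Check: 1 turn = 6.2831853 rad, so 317.7 turn = 317.7 * 6.2831853 = 1996.168 rad. 1 degree = 0.017453293 rad, so 1574 degree = 1574 * 0.017453293 = 27.471482 rad. Sum: 1996.168 + 27.471482 = 2023.6395 rad. 1 arcsec = 4.8481368e-06 rad, so 2023.6395 rad = 2023.6395 / 4.8481368e-06 = 4.174056e+08 arcsec ≈ 4.174e+08 arcsec (4 s.f.).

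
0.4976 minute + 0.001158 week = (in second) 1 minute = 60 s, so 0.4976 minute = 0.4976 * 60 = 29.856 s. 1 week = 604800 s, so 0.001158 week = 0.001158 * 604800 = 700.3584 s. Sum: 29.856 + 700.3584 = 730.2144 s. 730.2144 s = 730.2144 second ≈ 730.2 second (4 s.f.). Final answer: 730.2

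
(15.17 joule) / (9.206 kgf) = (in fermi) 1.68e+14. Check: 15.17 joule = 15.17 J. 1 kgf = 9.80665 N, so 9.206 kgf = 9.206 * 9.80665 = 90.28002 N. Combine: 15.17 J / 90.28002 N = 0.16803275 m. 1 fermi = 1e-15 m, so 0.16803275 m = 0.16803275 / 1e-15 = 1.6803275e+14 fermi ≈ 1.68e+14 fermi (4 s.f.).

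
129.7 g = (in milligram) 1.297e+05. Check: 1 g = 0.001 kg, so 129.7 g = 129.7 * 0.001 = 0.1297 kg. 1 milligram = 1e-06 kg, so 0.1297 kg = 0.1297 / 1e-06 = 129700 milligram ≈ 1.297e+05 milligram (4 s.f.).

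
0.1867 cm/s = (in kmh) 0.006721. Check: 1 cm/s = 0.01 m/s, so 0.1867 cm/s = 0.1867 * 0.01 = 0.001867 m/s. 1 kmh = 0.27777778 m/s, so 0.001867 m/s = 0.001867 / 0.27777778 = 0.0067212 kmh ≈ 0.006721 kmh (4 s.f.).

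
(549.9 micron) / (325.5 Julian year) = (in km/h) 1.927e-13. Check: 1 micron = 1e-06 m, so 549.9 micron = 549.9 * 1e-06 = 0.0005499 m. 1 Julian year = 31557600 s, so 325.5 Julian year = 325.5 * 31557600 = 1.0271999e+10 s. Combine: 0.0005499 m / 1.0271999e+10 s = 5.3533885e-14 m/s. 1 km/h = 0.27777778 m/s, so 5.3533885e-14 m/s = 5.3533885e-14 / 0.27777778 = 1.9272199e-13 km/h ≈ 1.927e-13 km/h (4 s.f.).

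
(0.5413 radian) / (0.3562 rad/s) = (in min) 0.5413 radian = 0.5413 rad. 0.3562 rad/s is already in rad/s. Combine: 0.5413 rad / 0.3562 rad/s = 1.5196519 s. 1 min = 60 s, so 1.5196519 s = 1.5196519 / 60 = 0.025327531 min ≈ 0.02533 min (4 s.f.). Final answer: 0.02533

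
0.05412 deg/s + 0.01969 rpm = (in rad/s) 0.003007. Check: 1 deg/s = 0.017453293 rad/s, so 0.05412 deg/s = 0.05412 * 0.017453293 = 0.00094457219 rad/s. 1 rpm = 0.10471976 rad/s, so 0.01969 rpm = 0.01969 * 0.10471976 = 0.002061932 rad/s. Sum: 0.00094457219 + 0.002061932 = 0.0030065042 rad/s. Result: 0.0030065042 rad/s ≈ 0.003007 rad/s (4 s.f.).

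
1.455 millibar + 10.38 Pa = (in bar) 0.001559. Check: 1 millibar = 100 Pa, so 1.455 millibar = 1.455 * 100 = 145.5 Pa. 10.38 Pa is already in Pa. Sum: 145.5 + 10.38 = 155.88 Pa. 1 bar = 100000 Pa, so 155.88 Pa = 155.88 / 100000 = 0.0015588 bar ≈ 0.001559 bar (4 s.f.).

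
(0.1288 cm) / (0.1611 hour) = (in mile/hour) 1 cm = 0.01 m, so 0.1288 cm = 0.1288 * 0.01 = 0.001288 m. 1 hour = 3600 s, so 0.1611 hour = 0.1611 * 3600 = 579.96 s. Combine: 0.001288 m / 579.96 s = 2.2208428e-06 m/s. 1 mile/hour = 0.44704 m/s, so 2.2208428e-06 m/s = 2.2208428e-06 / 0.44704 = 4.9678839e-06 mile/hour ≈ 4.968e-06 mile/hour (4 s.f.). Final answer: 4.968e-06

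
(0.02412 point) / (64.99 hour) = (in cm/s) 3.637e-09. Check: 1 point = 0.00035277778 m, so 0.02412 point = 0.02412 * 0.00035277778 = 8.509e-06 m. 1 hour = 3600 s, so 64.99 hour = 64.99 * 3600 = 233964 s. Combine: 8.509e-06 m / 233964 s = 3.6368843e-11 m/s. 1 cm/s = 0.01 m/s, so 3.6368843e-11 m/s = 3.6368843e-11 / 0.01 = 3.6368843e-09 cm/s ≈ 3.637e-09 cm/s (4 s.f.).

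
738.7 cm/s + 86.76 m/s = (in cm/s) 9415. Check: 1 cm/s = 0.01 m/s, so 738.7 cm/s = 738.7 * 0.01 = 7.387 m/s. 86.76 m/s is already in m/s. Sum: 7.387 + 86.76 = 94.147 m/s. 1 cm/s = 0.01 m/s, so 94.147 m/s = 94.147 / 0.01 = 9414.7 cm/s ≈ 9415 cm/s (4 s.f.).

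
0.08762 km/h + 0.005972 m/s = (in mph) 0.0678. Check: 1 km/h = 0.27777778 m/s, so 0.08762 km/h = 0.08762 * 0.27777778 = 0.024338889 m/s. 0.005972 m/s is already in m/s. Sum: 0.024338889 + 0.005972 = 0.030310889 m/s. 1 mph = 0.44704 m/s, so 0.030310889 m/s = 0.030310889 / 0.44704 = 0.067803527 mph ≈ 0.0678 mph (4 s.f.).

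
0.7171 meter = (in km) 0.7171 meter = 0.7171 m. 1 km = 1000 m, so 0.7171 m = 0.7171 / 1000 = 0.0007171 km. Final answer: 0.0007171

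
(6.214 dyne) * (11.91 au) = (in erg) 1 dyne = 1e-05 N, so 6.214 dyne = 6.214 * 1e-05 = 6.214e-05 N. 1 au = 1.4959787e+11 m, so 11.91 au = 11.91 * 1.4959787e+11 = 1.7817106e+12 m. Combine: 6.214e-05 N * 1.7817106e+12 m = 1.107155e+08 J. 1 erg = 1e-07 J, so 1.107155e+08 J = 1.107155e+08 / 1e-07 = 1.107155e+15 erg ≈ 1.107e+15 erg (4 s.f.). Final answer: 1.107e+15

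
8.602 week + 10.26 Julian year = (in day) 3808. Check: 1 week = 604800 s, so 8.602 week = 8.602 * 604800 = 5202489.6 s. 1 Julian year = 31557600 s, so 10.26 Julian year = 10.26 * 31557600 = 3.2378098e+08 s. Sum: 5202489.6 + 3.2378098e+08 = 3.2898347e+08 s. 1 day = 86400 s, so 3.2898347e+08 s = 3.2898347e+08 / 86400 = 3807.679 day ≈ 3808 day (4 s.f.).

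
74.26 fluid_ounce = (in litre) 1 fluid_ounce = 2.957353e-05 m^3, so 74.26 fluid_ounce = 74.26 * 2.957353e-05 = 0.0021961303 m^3. 1 litre = 0.001 m^3, so 0.0021961303 m^3 = 0.0021961303 / 0.001 = 2.1961303 litre ≈ 2.196 litre (4 s.f.). Final answer: 2.196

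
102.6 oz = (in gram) 1 oz = 0.028349523 kg, so 102.6 oz = 102.6 * 0.028349523 = 2.9086611 kg. 1 gram = 0.001 kg, so 2.9086611 kg = 2.9086611 / 0.001 = 2908.6611 gram ≈ 2909 gram (4 s.f.). Final answer: 2909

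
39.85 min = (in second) 1 min = 60 s, so 39.85 min = 39.85 * 60 = 2391 s. 2391 s = 2391 second. Final answer: 2391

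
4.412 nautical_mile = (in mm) 8.171e+06. Check: 1 nautical_mile = 1852 m, so 4.412 nautical_mile = 4.412 * 1852 = 8171.024 m. 1 mm = 0.001 m, so 8171.024 m = 8171.024 / 0.001 = 8171024 mm ≈ 8.171e+06 mm (4 s.f.).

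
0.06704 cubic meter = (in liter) 67.04. Check: 0.06704 cubic meter = 0.06704 m^3. 1 liter = 0.001 m^3, so 0.06704 m^3 = 0.06704 / 0.001 = 67.04 liter.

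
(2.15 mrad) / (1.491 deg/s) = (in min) 1 mrad = 0.001 rad, so 2.15 mrad = 2.15 * 0.001 = 0.00215 rad. 1 deg/s = 0.017453293 rad/s, so 1.491 deg/s = 1.491 * 0.017453293 = 0.026022859 rad/s. Combine: 0.00215 rad / 0.026022859 rad/s = 0.082619669 s. 1 min = 60 s, so 0.082619669 s = 0.082619669 / 60 = 0.0013769945 min ≈ 0.001377 min (4 s.f.). Final answer: 0.001377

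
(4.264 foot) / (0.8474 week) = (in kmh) 1 foot = 0.3048 m, so 4.264 foot = 4.264 * 0.3048 = 1.2996672 m. 1 week = 604800 s, so 0.8474 week = 0.8474 * 604800 = 512507.52 s. Combine: 1.2996672 m / 512507.52 s = 2.5358988e-06 m/s. 1 kmh = 0.27777778 m/s, so 2.5358988e-06 m/s = 2.5358988e-06 / 0.27777778 = 9.1292356e-06 kmh ≈ 9.129e-06 kmh (4 s.f.). Final answer: 9.129e-06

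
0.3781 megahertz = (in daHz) 3.781e+04. Check: 1 megahertz = 1000000 Hz, so 0.3781 megahertz = 0.3781 * 1000000 = 378100 Hz. 1 daHz = 10 Hz, so 378100 Hz = 378100 / 10 = 37810 daHz ≈ 3.781e+04 daHz (4 s.f.).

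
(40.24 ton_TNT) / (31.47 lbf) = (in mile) 7.473e+05. Check: 1 ton_TNT = 4.184e+09 J, so 40.24 ton_TNT = 40.24 * 4.184e+09 = 1.6836416e+11 J. 1 lbf = 4.4482216 N, so 31.47 lbf = 31.47 * 4.4482216 = 139.98553 N. Combine: 1.6836416e+11 J / 139.98553 N = 1.2027254e+09 m. 1 mile = 1609.344 m, so 1.2027254e+09 m = 1.2027254e+09 / 1609.344 = 747338.93 mile ≈ 7.473e+05 mile (4 s.f.).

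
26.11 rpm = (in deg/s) 156.7. Check: 1 rpm = 0.10471976 rad/s, so 26.11 rpm = 26.11 * 0.10471976 = 2.7342328 rad/s. 1 deg/s = 0.017453293 rad/s, so 2.7342328 rad/s = 2.7342328 / 0.017453293 = 156.66 deg/s ≈ 156.7 deg/s (4 s.f.).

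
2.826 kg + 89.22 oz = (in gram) 5355. Check: 2.826 kg is already in kg. 1 oz = 0.028349523 kg, so 89.22 oz = 89.22 * 0.028349523 = 2.5293445 kg. Sum: 2.826 + 2.5293445 = 5.3553445 kg. 1 gram = 0.001 kg, so 5.3553445 kg = 5.3553445 / 0.001 = 5355.3445 gram ≈ 5355 gram (4 s.f.).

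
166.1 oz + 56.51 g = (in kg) 1 oz = 0.028349523 kg, so 166.1 oz = 166.1 * 0.028349523 = 4.7088558 kg. 1 g = 0.001 kg, so 56.51 g = 56.51 * 0.001 = 0.05651 kg. Sum: 4.7088558 + 0.05651 = 4.7653658 kg. Result: 4.7653658 kg ≈ 4.765 kg (4 s.f.). Final answer: 4.765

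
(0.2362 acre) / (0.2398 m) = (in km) 1 acre = 4046.8564 m^2, so 0.2362 acre = 0.2362 * 4046.8564 = 955.86749 m^2. 0.2398 m is already in m. Combine: 955.86749 m^2 / 0.2398 m = 3986.1029 m. 1 km = 1000 m, so 3986.1029 m = 3986.1029 / 1000 = 3.9861029 km ≈ 3.986 km (4 s.f.). Final answer: 3.986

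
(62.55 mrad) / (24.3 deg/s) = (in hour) 4.097e-05. Check: 1 mrad = 0.001 rad, so 62.55 mrad = 62.55 * 0.001 = 0.06255 rad. 1 deg/s = 0.017453293 rad/s, so 24.3 deg/s = 24.3 * 0.017453293 = 0.42411501 rad/s. Combine: 0.06255 rad / 0.42411501 rad/s = 0.14748358 s. 1 hour = 3600 s, so 0.14748358 s = 0.14748358 / 3600 = 4.0967661e-05 hour ≈ 4.097e-05 hour (4 s.f.).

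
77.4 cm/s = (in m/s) 1 cm/s = 0.01 m/s, so 77.4 cm/s = 77.4 * 0.01 = 0.774 m/s. Result: 0.774 m/s. Final answer: 0.774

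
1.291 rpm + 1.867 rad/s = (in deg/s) 1 rpm = 0.10471976 rad/s, so 1.291 rpm = 1.291 * 0.10471976 = 0.1351932 rad/s. 1.867 rad/s is already in rad/s. Sum: 0.1351932 + 1.867 = 2.0021932 rad/s. 1 deg/s = 0.017453293 rad/s, so 2.0021932 rad/s = 2.0021932 / 0.017453293 = 114.71722 deg/s ≈ 114.7 deg/s (4 s.f.). Final answer: 114.7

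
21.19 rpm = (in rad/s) 1 rpm = 0.10471976 rad/s, so 21.19 rpm = 21.19 * 0.10471976 = 2.2190116 rad/s. Result: 2.2190116 rad/s ≈ 2.219 rad/s (4 s.f.). Final answer: 2.219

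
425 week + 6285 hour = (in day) 1 week = 604800 s, so 425 week = 425 * 604800 = 2.5704e+08 s. 1 hour = 3600 s, so 6285 hour = 6285 * 3600 = 22626000 s. Sum: 2.5704e+08 + 22626000 = 2.79666e+08 s. 1 day = 86400 s, so 2.79666e+08 s = 2.79666e+08 / 86400 = 3236.875 day ≈ 3237 day (4 s.f.). Final answer: 3237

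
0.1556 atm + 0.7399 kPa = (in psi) 2.394. Check: 1 atm = 101325 Pa, so 0.1556 atm = 0.1556 * 101325 = 15766.17 Pa. 1 kPa = 1000 Pa, so 0.7399 kPa = 0.7399 * 1000 = 739.9 Pa. Sum: 15766.17 + 739.9 = 16506.07 Pa. 1 psi = 6894.7573 Pa, so 16506.07 Pa = 16506.07 / 6894.7573 = 2.3940031 psi ≈ 2.394 psi (4 s.f.).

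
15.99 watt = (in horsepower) 0.02144. Check: 15.99 watt = 15.99 W. 1 horsepower = 745.69987 W, so 15.99 W = 15.99 / 745.69987 = 0.021442943 horsepower ≈ 0.02144 horsepower (4 s.f.).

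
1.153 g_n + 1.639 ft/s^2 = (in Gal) 1181. Check: 1 g_n = 9.80665 m/s^2, so 1.153 g_n = 1.153 * 9.80665 = 11.307067 m/s^2. 1 ft/s^2 = 0.3048 m/s^2, so 1.639 ft/s^2 = 1.639 * 0.3048 = 0.4995672 m/s^2. Sum: 11.307067 + 0.4995672 = 11.806635 m/s^2. 1 Gal = 0.01 m/s^2, so 11.806635 m/s^2 = 11.806635 / 0.01 = 1180.6635 Gal ≈ 1181 Gal (4 s.f.).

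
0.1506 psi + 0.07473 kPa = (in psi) 0.1614. Check: 1 psi = 6894.7573 Pa, so 0.1506 psi = 0.1506 * 6894.7573 = 1038.3504 Pa. 1 kPa = 1000 Pa, so 0.07473 kPa = 0.07473 * 1000 = 74.73 Pa. Sum: 1038.3504 + 74.73 = 1113.0804 Pa. 1 psi = 6894.7573 Pa, so 1113.0804 Pa = 1113.0804 / 6894.7573 = 0.16143867 psi ≈ 0.1614 psi (4 s.f.).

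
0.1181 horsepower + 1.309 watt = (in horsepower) 1 horsepower = 745.69987 W, so 0.1181 horsepower = 0.1181 * 745.69987 = 88.067155 W. 1.309 watt = 1.309 W. Sum: 88.067155 + 1.309 = 89.376155 W. 1 horsepower = 745.69987 W, so 89.376155 W = 89.376155 / 745.69987 = 0.1198554 horsepower ≈ 0.1199 horsepower (4 s.f.). Final answer: 0.1199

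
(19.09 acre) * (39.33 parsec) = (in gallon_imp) 2.062e+25. Check: 1 acre = 4046.8564 m^2, so 19.09 acre = 19.09 * 4046.8564 = 77254.489 m^2. 1 parsec = 3.0856776e+16 m, so 39.33 parsec = 39.33 * 3.0856776e+16 = 1.213597e+18 m. Combine: 77254.489 m^2 * 1.213597e+18 m = 9.3755816e+22 m^3. 1 gallon_imp = 0.00454609 m^3, so 9.3755816e+22 m^3 = 9.3755816e+22 / 0.00454609 = 2.0623396e+25 gallon_imp ≈ 2.062e+25 gallon_imp (4 s.f.).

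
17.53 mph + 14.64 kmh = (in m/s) 1 mph = 0.44704 m/s, so 17.53 mph = 17.53 * 0.44704 = 7.8366112 m/s. 1 kmh = 0.27777778 m/s, so 14.64 kmh = 14.64 * 0.27777778 = 4.0666667 m/s. Sum: 7.8366112 + 4.0666667 = 11.903278 m/s. Result: 11.903278 m/s ≈ 11.9 m/s (4 s.f.). Final answer: 11.9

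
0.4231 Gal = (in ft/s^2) 0.01388. Check: 1 Gal = 0.01 m/s^2, so 0.4231 Gal = 0.4231 * 0.01 = 0.004231 m/s^2. 1 ft/s^2 = 0.3048 m/s^2, so 0.004231 m/s^2 = 0.004231 / 0.3048 = 0.013881234 ft/s^2 ≈ 0.01388 ft/s^2 (4 s.f.).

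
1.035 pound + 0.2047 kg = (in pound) 1 pound = 0.45359237 kg, so 1.035 pound = 1.035 * 0.45359237 = 0.4694681 kg. 0.2047 kg is already in kg. Sum: 0.4694681 + 0.2047 = 0.6741681 kg. 1 pound = 0.45359237 kg, so 0.6741681 kg = 0.6741681 / 0.45359237 = 1.4862863 pound ≈ 1.486 pound (4 s.f.). Final answer: 1.486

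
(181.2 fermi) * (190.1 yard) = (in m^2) 3.15e-11. Check: 1 fermi = 1e-15 m, so 181.2 fermi = 181.2 * 1e-15 = 1.812e-13 m. 1 yard = 0.9144 m, so 190.1 yard = 190.1 * 0.9144 = 173.82744 m. Combine: 1.812e-13 m * 173.82744 m = 3.1497532e-11 m^2. Result: 3.1497532e-11 m^2 ≈ 3.15e-11 m^2 (4 s.f.).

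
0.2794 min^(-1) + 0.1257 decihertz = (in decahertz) 0.001723. Check: 1 min^(-1) = 0.016666667 Hz, so 0.2794 min^(-1) = 0.2794 * 0.016666667 = 0.0046566667 Hz. 1 decihertz = 0.1 Hz, so 0.1257 decihertz = 0.1257 * 0.1 = 0.01257 Hz. Sum: 0.0046566667 + 0.01257 = 0.017226667 Hz. 1 decahertz = 10 Hz, so 0.017226667 Hz = 0.017226667 / 10 = 0.0017226667 decahertz ≈ 0.001723 decahertz (4 s.f.).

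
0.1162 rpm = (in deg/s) 0.6972. Check: 1 rpm = 0.10471976 rad/s, so 0.1162 rpm = 0.1162 * 0.10471976 = 0.012168436 rad/s. 1 deg/s = 0.017453293 rad/s, so 0.012168436 rad/s = 0.012168436 / 0.017453293 = 0.6972 deg/s.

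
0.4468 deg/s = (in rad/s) 0.007798. Check: 1 deg/s = 0.017453293 rad/s, so 0.4468 deg/s = 0.4468 * 0.017453293 = 0.0077981311 rad/s. Result: 0.0077981311 rad/s ≈ 0.007798 rad/s (4 s.f.).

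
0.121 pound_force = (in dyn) 5.382e+04. Check: 1 pound_force = 4.4482216 N, so 0.121 pound_force = 0.121 * 4.4482216 = 0.53823482 N. 1 dyn = 1e-05 N, so 0.53823482 N = 0.53823482 / 1e-05 = 53823.482 dyn ≈ 5.382e+04 dyn (4 s.f.).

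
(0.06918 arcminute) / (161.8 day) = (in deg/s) 8.248e-11. Check: 1 arcminute = 0.00029088821 rad, so 0.06918 arcminute = 0.06918 * 0.00029088821 = 2.0123646e-05 rad. 1 day = 86400 s, so 161.8 day = 161.8 * 86400 = 13979520 s. Combine: 2.0123646e-05 rad / 13979520 s = 1.4395091e-12 rad/s. 1 deg/s = 0.017453293 rad/s, so 1.4395091e-12 rad/s = 1.4395091e-12 / 0.017453293 = 8.2477796e-11 deg/s ≈ 8.248e-11 deg/s (4 s.f.).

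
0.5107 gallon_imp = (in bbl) 0.0146. Check: 1 gallon_imp = 0.00454609 m^3, so 0.5107 gallon_imp = 0.5107 * 0.00454609 = 0.0023216882 m^3. 1 bbl = 0.15898729 m^3, so 0.0023216882 m^3 = 0.0023216882 / 0.15898729 = 0.014602979 bbl ≈ 0.0146 bbl (4 s.f.).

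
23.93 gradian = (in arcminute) 1 gradian = 0.015707963 rad, so 23.93 gradian = 23.93 * 0.015707963 = 0.37589156 rad. 1 arcminute = 0.00029088821 rad, so 0.37589156 rad = 0.37589156 / 0.00029088821 = 1292.22 arcminute ≈ 1292 arcminute (4 s.f.). Final answer: 1292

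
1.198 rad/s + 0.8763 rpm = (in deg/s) 1.198 rad/s is already in rad/s. 1 rpm = 0.10471976 rad/s, so 0.8763 rpm = 0.8763 * 0.10471976 = 0.091765921 rad/s. Sum: 1.198 + 0.091765921 = 1.2897659 rad/s. 1 deg/s = 0.017453293 rad/s, so 1.2897659 rad/s = 1.2897659 / 0.017453293 = 73.898144 deg/s ≈ 73.9 deg/s (4 s.f.). Final answer: 73.9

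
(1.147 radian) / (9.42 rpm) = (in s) 1.147 radian = 1.147 rad. 1 rpm = 0.10471976 rad/s, so 9.42 rpm = 9.42 * 0.10471976 = 0.98646009 rad/s. Combine: 1.147 rad / 0.98646009 rad/s = 1.1627434 s. Result: 1.1627434 s ≈ 1.163 s (4 s.f.). Final answer: 1.163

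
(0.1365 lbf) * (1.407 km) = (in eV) 5.332e+21. Check: 1 lbf = 4.4482216 N, so 0.1365 lbf = 0.1365 * 4.4482216 = 0.60718225 N. 1 km = 1000 m, so 1.407 km = 1.407 * 1000 = 1407 m. Combine: 0.60718225 N * 1407 m = 854.30543 J. 1 eV = 1.6021766e-19 J, so 854.30543 J = 854.30543 / 1.6021766e-19 = 5.3321551e+21 eV ≈ 5.332e+21 eV (4 s.f.).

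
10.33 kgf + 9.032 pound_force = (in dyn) 1 kgf = 9.80665 N, so 10.33 kgf = 10.33 * 9.80665 = 101.30269 N. 1 pound_force = 4.4482216 N, so 9.032 pound_force = 9.032 * 4.4482216 = 40.176338 N. Sum: 101.30269 + 40.176338 = 141.47903 N. 1 dyn = 1e-05 N, so 141.47903 N = 141.47903 / 1e-05 = 14147903 dyn ≈ 1.415e+07 dyn (4 s.f.). Final answer: 1.415e+07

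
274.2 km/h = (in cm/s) 1 km/h = 0.27777778 m/s, so 274.2 km/h = 274.2 * 0.27777778 = 76.166667 m/s. 1 cm/s = 0.01 m/s, so 76.166667 m/s = 76.166667 / 0.01 = 7616.6667 cm/s ≈ 7617 cm/s (4 s.f.). Final answer: 7617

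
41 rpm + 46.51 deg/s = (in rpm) 48.75. Check: 1 rpm = 0.10471976 rad/s, so 41 rpm = 41 * 0.10471976 = 4.29351 rad/s. 1 deg/s = 0.017453293 rad/s, so 46.51 deg/s = 46.51 * 0.017453293 = 0.81175264 rad/s. Sum: 4.29351 + 0.81175264 = 5.1052626 rad/s. 1 rpm = 0.10471976 rad/s, so 5.1052626 rad/s = 5.1052626 / 0.10471976 = 48.751667 rpm ≈ 48.75 rpm (4 s.f.).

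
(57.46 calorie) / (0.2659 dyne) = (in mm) 1 calorie = 4.184 J, so 57.46 calorie = 57.46 * 4.184 = 240.41264 J. 1 dyne = 1e-05 N, so 0.2659 dyne = 0.2659 * 1e-05 = 2.659e-06 N. Combine: 240.41264 J / 2.659e-06 N = 90414682 m. 1 mm = 0.001 m, so 90414682 m = 90414682 / 0.001 = 9.0414682e+10 mm ≈ 9.041e+10 mm (4 s.f.). Final answer: 9.041e+10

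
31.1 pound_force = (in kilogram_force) 1 pound_force = 4.4482216 N, so 31.1 pound_force = 31.1 * 4.4482216 = 138.33969 N. 1 kilogram_force = 9.80665 N, so 138.33969 N = 138.33969 / 9.80665 = 14.106723 kilogram_force ≈ 14.11 kilogram_force (4 s.f.). Final answer: 14.11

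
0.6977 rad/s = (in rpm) 1 rpm = 0.10471976 rad/s, so 0.6977 rad/s = 0.6977 / 0.10471976 = 6.6625442 rpm ≈ 6.663 rpm (4 s.f.). Final answer: 6.663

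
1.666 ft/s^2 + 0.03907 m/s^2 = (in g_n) 0.05576. Check: 1 ft/s^2 = 0.3048 m/s^2, so 1.666 ft/s^2 = 1.666 * 0.3048 = 0.5077968 m/s^2. 0.03907 m/s^2 is already in m/s^2. Sum: 0.5077968 + 0.03907 = 0.5468668 m/s^2. 1 g_n = 9.80665 m/s^2, so 0.5468668 m/s^2 = 0.5468668 / 9.80665 = 0.055764894 g_n ≈ 0.05576 g_n (4 s.f.).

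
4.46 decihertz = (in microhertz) 1 decihertz = 0.1 Hz, so 4.46 decihertz = 4.46 * 0.1 = 0.446 Hz. 1 microhertz = 1e-06 Hz, so 0.446 Hz = 0.446 / 1e-06 = 446000 microhertz ≈ 4.46e+05 microhertz (4 s.f.). Final answer: 4.46e+05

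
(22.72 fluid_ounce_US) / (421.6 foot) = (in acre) 1.292e-09. Check: 1 fluid_ounce_US = 2.957353e-05 m^3, so 22.72 fluid_ounce_US = 22.72 * 2.957353e-05 = 0.00067191059 m^3. 1 foot = 0.3048 m, so 421.6 foot = 421.6 * 0.3048 = 128.50368 m. Combine: 0.00067191059 m^3 / 128.50368 m = 5.2287265e-06 m^2. 1 acre = 4046.8564 m^2, so 5.2287265e-06 m^2 = 5.2287265e-06 / 4046.8564 = 1.2920464e-09 acre ≈ 1.292e-09 acre (4 s.f.).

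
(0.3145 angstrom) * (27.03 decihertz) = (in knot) 1.652e-10. Check: 1 angstrom = 1e-10 m, so 0.3145 angstrom = 0.3145 * 1e-10 = 3.145e-11 m. 1 decihertz = 0.1 Hz, so 27.03 decihertz = 27.03 * 0.1 = 2.703 Hz. Combine: 3.145e-11 m * 2.703 Hz = 8.500935e-11 m/s. 1 knot = 0.51444444 m/s, so 8.500935e-11 m/s = 8.500935e-11 / 0.51444444 = 1.6524496e-10 knot ≈ 1.652e-10 knot (4 s.f.).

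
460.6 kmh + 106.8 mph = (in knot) 341.5. Check: 1 kmh = 0.27777778 m/s, so 460.6 kmh = 460.6 * 0.27777778 = 127.94444 m/s. 1 mph = 0.44704 m/s, so 106.8 mph = 106.8 * 0.44704 = 47.743872 m/s. Sum: 127.94444 + 47.743872 = 175.68832 m/s. 1 knot = 0.51444444 m/s, so 175.68832 m/s = 175.68832 / 0.51444444 = 341.51077 knot ≈ 341.5 knot (4 s.f.).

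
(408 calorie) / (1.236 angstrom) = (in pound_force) 1 calorie = 4.184 J, so 408 calorie = 408 * 4.184 = 1707.072 J. 1 angstrom = 1e-10 m, so 1.236 angstrom = 1.236 * 1e-10 = 1.236e-10 m. Combine: 1707.072 J / 1.236e-10 m = 1.3811262e+13 N. 1 pound_force = 4.4482216 N, so 1.3811262e+13 N = 1.3811262e+13 / 4.4482216 = 3.1048952e+12 pound_force ≈ 3.105e+12 pound_force (4 s.f.). Final answer: 3.105e+12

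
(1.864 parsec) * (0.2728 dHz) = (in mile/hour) 1 parsec = 3.0856776e+16 m, so 1.864 parsec = 1.864 * 3.0856776e+16 = 5.751703e+16 m. 1 dHz = 0.1 Hz, so 0.2728 dHz = 0.2728 * 0.1 = 0.02728 Hz. Combine: 5.751703e+16 m * 0.02728 Hz = 1.5690646e+15 m/s. 1 mile/hour = 0.44704 m/s, so 1.5690646e+15 m/s = 1.5690646e+15 / 0.44704 = 3.5098975e+15 mile/hour ≈ 3.51e+15 mile/hour (4 s.f.). Final answer: 3.51e+15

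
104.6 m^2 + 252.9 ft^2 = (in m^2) 104.6 m^2 is already in m^2. 1 ft^2 = 0.09290304 m^2, so 252.9 ft^2 = 252.9 * 0.09290304 = 23.495179 m^2. Sum: 104.6 + 23.495179 = 128.09518 m^2. Result: 128.09518 m^2 ≈ 128.1 m^2 (4 s.f.). Final answer: 128.1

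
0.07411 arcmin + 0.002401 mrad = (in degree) 0.001373. Check: 1 arcmin = 0.00029088821 rad, so 0.07411 arcmin = 0.07411 * 0.00029088821 = 2.1557725e-05 rad. 1 mrad = 0.001 rad, so 0.002401 mrad = 0.002401 * 0.001 = 2.401e-06 rad. Sum: 2.1557725e-05 + 2.401e-06 = 2.3958725e-05 rad. 1 degree = 0.017453293 rad, so 2.3958725e-05 rad = 2.3958725e-05 / 0.017453293 = 0.0013727338 degree ≈ 0.001373 degree (4 s.f.).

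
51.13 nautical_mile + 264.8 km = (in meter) 3.595e+05. Check: 1 nautical_mile = 1852 m, so 51.13 nautical_mile = 51.13 * 1852 = 94692.76 m. 1 km = 1000 m, so 264.8 km = 264.8 * 1000 = 264800 m. Sum: 94692.76 + 264800 = 359492.76 m. 359492.76 m = 359492.76 meter ≈ 3.595e+05 meter (4 s.f.).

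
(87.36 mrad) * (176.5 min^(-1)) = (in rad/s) 0.257. Check: 1 mrad = 0.001 rad, so 87.36 mrad = 87.36 * 0.001 = 0.08736 rad. 1 min^(-1) = 0.016666667 Hz, so 176.5 min^(-1) = 176.5 * 0.016666667 = 2.9416667 Hz. Combine: 0.08736 rad * 2.9416667 Hz = 0.256984 rad/s. Result: 0.256984 rad/s ≈ 0.257 rad/s (4 s.f.).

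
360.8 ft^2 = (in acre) 0.008283. Check: 1 ft^2 = 0.09290304 m^2, so 360.8 ft^2 = 360.8 * 0.09290304 = 33.519417 m^2. 1 acre = 4046.8564 m^2, so 33.519417 m^2 = 33.519417 / 4046.8564 = 0.0082828283 acre ≈ 0.008283 acre (4 s.f.).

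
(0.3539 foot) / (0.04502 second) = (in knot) 1 foot = 0.3048 m, so 0.3539 foot = 0.3539 * 0.3048 = 0.10786872 m. 0.04502 second = 0.04502 s. Combine: 0.10786872 m / 0.04502 s = 2.3960178 m/s. 1 knot = 0.51444444 m/s, so 2.3960178 m/s = 2.3960178 / 0.51444444 = 4.6574859 knot ≈ 4.657 knot (4 s.f.). Final answer: 4.657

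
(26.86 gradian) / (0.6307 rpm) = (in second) 1 gradian = 0.015707963 rad, so 26.86 gradian = 26.86 * 0.015707963 = 0.42191589 rad. 1 rpm = 0.10471976 rad/s, so 0.6307 rpm = 0.6307 * 0.10471976 = 0.06604675 rad/s. Combine: 0.42191589 rad / 0.06604675 rad/s = 6.3881402 s. 6.3881402 s = 6.3881402 second ≈ 6.388 second (4 s.f.). Final answer: 6.388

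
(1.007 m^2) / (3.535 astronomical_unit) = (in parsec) 6.171e-29. Check: 1.007 m^2 is already in m^2. 1 astronomical_unit = 1.4959787e+11 m, so 3.535 astronomical_unit = 3.535 * 1.4959787e+11 = 5.2882847e+11 m. Combine: 1.007 m^2 / 5.2882847e+11 m = 1.9042091e-12 m. 1 parsec = 3.0856776e+16 m, so 1.9042091e-12 m = 1.9042091e-12 / 3.0856776e+16 = 6.1711215e-29 parsec ≈ 6.171e-29 parsec (4 s.f.).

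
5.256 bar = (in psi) 1 bar = 100000 Pa, so 5.256 bar = 5.256 * 100000 = 525600 Pa. 1 psi = 6894.7573 Pa, so 525600 Pa = 525600 / 6894.7573 = 76.231835 psi ≈ 76.23 psi (4 s.f.). Final answer: 76.23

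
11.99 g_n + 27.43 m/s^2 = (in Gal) 1 g_n = 9.80665 m/s^2, so 11.99 g_n = 11.99 * 9.80665 = 117.58173 m/s^2. 27.43 m/s^2 is already in m/s^2. Sum: 117.58173 + 27.43 = 145.01173 m/s^2. 1 Gal = 0.01 m/s^2, so 145.01173 m/s^2 = 145.01173 / 0.01 = 14501.173 Gal ≈ 1.45e+04 Gal (4 s.f.). Final answer: 1.45e+04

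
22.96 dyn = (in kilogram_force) 1 dyn = 1e-05 N, so 22.96 dyn = 22.96 * 1e-05 = 0.0002296 N. 1 kilogram_force = 9.80665 N, so 0.0002296 N = 0.0002296 / 9.80665 = 2.3412684e-05 kilogram_force ≈ 2.341e-05 kilogram_force (4 s.f.). Final answer: 2.341e-05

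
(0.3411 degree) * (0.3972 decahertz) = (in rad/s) 1 degree = 0.017453293 rad, so 0.3411 degree = 0.3411 * 0.017453293 = 0.0059533181 rad. 1 decahertz = 10 Hz, so 0.3972 decahertz = 0.3972 * 10 = 3.972 Hz. Combine: 0.0059533181 rad * 3.972 Hz = 0.023646579 rad/s. Result: 0.023646579 rad/s ≈ 0.02365 rad/s (4 s.f.). Final answer: 0.02365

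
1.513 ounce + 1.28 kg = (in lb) 1 ounce = 0.028349523 kg, so 1.513 ounce = 1.513 * 0.028349523 = 0.042892828 kg. 1.28 kg is already in kg. Sum: 0.042892828 + 1.28 = 1.3228928 kg. 1 lb = 0.45359237 kg, so 1.3228928 kg = 1.3228928 / 0.45359237 = 2.9164795 lb ≈ 2.916 lb (4 s.f.). Final answer: 2.916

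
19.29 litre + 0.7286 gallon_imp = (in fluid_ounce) 764.3. Check: 1 litre = 0.001 m^3, so 19.29 litre = 19.29 * 0.001 = 0.01929 m^3. 1 gallon_imp = 0.00454609 m^3, so 0.7286 gallon_imp = 0.7286 * 0.00454609 = 0.0033122812 m^3. Sum: 0.01929 + 0.0033122812 = 0.022602281 m^3. 1 fluid_ounce = 2.957353e-05 m^3, so 0.022602281 m^3 = 0.022602281 / 2.957353e-05 = 764.27405 fluid_ounce ≈ 764.3 fluid_ounce (4 s.f.).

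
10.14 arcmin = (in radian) 0.00295. Check: 1 arcmin = 0.00029088821 rad, so 10.14 arcmin = 10.14 * 0.00029088821 = 0.0029496064 rad. 0.0029496064 rad = 0.0029496064 radian ≈ 0.00295 radian (4 s.f.).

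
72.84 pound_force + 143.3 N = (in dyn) 4.673e+07. Check: 1 pound_force = 4.4482216 N, so 72.84 pound_force = 72.84 * 4.4482216 = 324.00846 N. 143.3 N is already in N. Sum: 324.00846 + 143.3 = 467.30846 N. 1 dyn = 1e-05 N, so 467.30846 N = 467.30846 / 1e-05 = 46730846 dyn ≈ 4.673e+07 dyn (4 s.f.).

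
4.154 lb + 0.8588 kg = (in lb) 6.047. Check: 1 lb = 0.45359237 kg, so 4.154 lb = 4.154 * 0.45359237 = 1.8842227 kg. 0.8588 kg is already in kg. Sum: 1.8842227 + 0.8588 = 2.7430227 kg. 1 lb = 0.45359237 kg, so 2.7430227 kg = 2.7430227 / 0.45359237 = 6.0473299 lb ≈ 6.047 lb (4 s.f.).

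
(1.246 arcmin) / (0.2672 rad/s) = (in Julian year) 4.298e-11. Check: 1 arcmin = 0.00029088821 rad, so 1.246 arcmin = 1.246 * 0.00029088821 = 0.00036244671 rad. 0.2672 rad/s is already in rad/s. Combine: 0.00036244671 rad / 0.2672 rad/s = 0.0013564622 s. 1 Julian year = 31557600 s, so 0.0013564622 s = 0.0013564622 / 31557600 = 4.2983694e-11 Julian year ≈ 4.298e-11 Julian year (4 s.f.).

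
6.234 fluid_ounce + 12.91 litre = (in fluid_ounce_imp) 1 fluid_ounce = 2.957353e-05 m^3, so 6.234 fluid_ounce = 6.234 * 2.957353e-05 = 0.00018436138 m^3. 1 litre = 0.001 m^3, so 12.91 litre = 12.91 * 0.001 = 0.01291 m^3. Sum: 0.00018436138 + 0.01291 = 0.013094361 m^3. 1 fluid_ounce_imp = 2.8413063e-05 m^3, so 0.013094361 m^3 = 0.013094361 / 2.8413063e-05 = 460.85709 fluid_ounce_imp ≈ 460.9 fluid_ounce_imp (4 s.f.). Final answer: 460.9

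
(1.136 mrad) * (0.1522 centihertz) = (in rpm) 1.651e-05. Check: 1 mrad = 0.001 rad, so 1.136 mrad = 1.136 * 0.001 = 0.001136 rad. 1 centihertz = 0.01 Hz, so 0.1522 centihertz = 0.1522 * 0.01 = 0.001522 Hz. Combine: 0.001136 rad * 0.001522 Hz = 1.728992e-06 rad/s. 1 rpm = 0.10471976 rad/s, so 1.728992e-06 rad/s = 1.728992e-06 / 0.10471976 = 1.6510657e-05 rpm ≈ 1.651e-05 rpm (4 s.f.).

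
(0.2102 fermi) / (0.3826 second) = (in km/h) 1 fermi = 1e-15 m, so 0.2102 fermi = 0.2102 * 1e-15 = 2.102e-16 m. 0.3826 second = 0.3826 s. Combine: 2.102e-16 m / 0.3826 s = 5.4939885e-16 m/s. 1 km/h = 0.27777778 m/s, so 5.4939885e-16 m/s = 5.4939885e-16 / 0.27777778 = 1.9778359e-15 km/h ≈ 1.978e-15 km/h (4 s.f.). Final answer: 1.978e-15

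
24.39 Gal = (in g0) 1 Gal = 0.01 m/s^2, so 24.39 Gal = 24.39 * 0.01 = 0.2439 m/s^2. 1 g0 = 9.80665 m/s^2, so 0.2439 m/s^2 = 0.2439 / 9.80665 = 0.024870878 g0 ≈ 0.02487 g0 (4 s.f.). Final answer: 0.02487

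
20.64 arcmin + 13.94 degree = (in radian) 0.2493. Check: 1 arcmin = 0.00029088821 rad, so 20.64 arcmin = 20.64 * 0.00029088821 = 0.0060039326 rad. 1 degree = 0.017453293 rad, so 13.94 degree = 13.94 * 0.017453293 = 0.2432989 rad. Sum: 0.0060039326 + 0.2432989 = 0.24930283 rad. 0.24930283 rad = 0.24930283 radian ≈ 0.2493 radian (4 s.f.).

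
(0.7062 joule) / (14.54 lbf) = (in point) 30.95. Check: 0.7062 joule = 0.7062 J. 1 lbf = 4.4482216 N, so 14.54 lbf = 14.54 * 4.4482216 = 64.677142 N. Combine: 0.7062 J / 64.677142 N = 0.01091885 m. 1 point = 0.00035277778 m, so 0.01091885 m = 0.01091885 / 0.00035277778 = 30.95107 point ≈ 30.95 point (4 s.f.).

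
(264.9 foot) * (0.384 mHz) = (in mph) 0.06936. Check: 1 foot = 0.3048 m, so 264.9 foot = 264.9 * 0.3048 = 80.74152 m. 1 mHz = 0.001 Hz, so 0.384 mHz = 0.384 * 0.001 = 0.000384 Hz. Combine: 80.74152 m * 0.000384 Hz = 0.031004744 m/s. 1 mph = 0.44704 m/s, so 0.031004744 m/s = 0.031004744 / 0.44704 = 0.069355636 mph ≈ 0.06936 mph (4 s.f.).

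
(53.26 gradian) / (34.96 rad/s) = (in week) 3.957e-08. Check: 1 gradian = 0.015707963 rad, so 53.26 gradian = 53.26 * 0.015707963 = 0.83660612 rad. 34.96 rad/s is already in rad/s. Combine: 0.83660612 rad / 34.96 rad/s = 0.023930381 s. 1 week = 604800 s, so 0.023930381 s = 0.023930381 / 604800 = 3.9567429e-08 week ≈ 3.957e-08 week (4 s.f.).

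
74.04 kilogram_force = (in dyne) 1 kilogram_force = 9.80665 N, so 74.04 kilogram_force = 74.04 * 9.80665 = 726.08437 N. 1 dyne = 1e-05 N, so 726.08437 N = 726.08437 / 1e-05 = 72608437 dyne ≈ 7.261e+07 dyne (4 s.f.). Final answer: 7.261e+07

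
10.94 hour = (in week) 0.06512. Check: 1 hour = 3600 s, so 10.94 hour = 10.94 * 3600 = 39384 s. 1 week = 604800 s, so 39384 s = 39384 / 604800 = 0.065119048 week ≈ 0.06512 week (4 s.f.).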